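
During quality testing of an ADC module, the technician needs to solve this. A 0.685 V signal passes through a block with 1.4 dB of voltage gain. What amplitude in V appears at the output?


Output voltage from dB gain:
V_out = V_in * 10^(gain_dB / 20)
      = 0.685 * 10^(1.4 / 20)
      = 0.685 * 1.174898
      = 0.8048 V

0.8048 V


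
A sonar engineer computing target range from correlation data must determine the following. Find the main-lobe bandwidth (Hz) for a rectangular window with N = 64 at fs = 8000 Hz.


Main lobe width for a rectangular window:
Width = 2 * fs / N
      = 2 * 8000 / 64
      = 16000 / 64
      = 250.0 Hz

250.0 Hz


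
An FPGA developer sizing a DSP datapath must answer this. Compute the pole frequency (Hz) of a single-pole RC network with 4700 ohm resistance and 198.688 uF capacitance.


Cutoff frequency of a first-order RC filter:
fc = 1 / (2 * pi * R * C)
C = 198.688 uF = 0.000198688 F
fc = 1 / (2 * pi * 4700 * 0.000198688)
   = 1 / 5.8674495548706
   = 0.170432 Hz

0.170432 Hz


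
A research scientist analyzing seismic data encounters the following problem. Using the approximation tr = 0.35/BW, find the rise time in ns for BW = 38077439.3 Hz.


Rise time from bandwidth relationship:
tr = 0.35 / BW
   = 0.35 / 38077439.3
   = 9.191794575e-09 s
   = 9.1918 ns

9.1918 ns


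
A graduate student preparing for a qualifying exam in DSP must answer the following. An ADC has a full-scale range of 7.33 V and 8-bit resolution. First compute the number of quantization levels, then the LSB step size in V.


Step 1 — number of quantization levels:
L = 2^N = 2^8 = 256

Step 2 — LSB step size:
delta = Vfs / L
      = 7.33 / 256
      = 0.02863281 V

Levels = 256; step size = 0.02863281 V


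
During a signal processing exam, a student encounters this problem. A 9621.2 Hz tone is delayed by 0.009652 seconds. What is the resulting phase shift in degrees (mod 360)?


Phase shift from frequency and time delay:
phi = 360 * f * t_delay
    = 360 * 9621.2 * 0.009652
    = 33430.98 degrees
    mod 360 = 310.98 degrees

310.98 degrees


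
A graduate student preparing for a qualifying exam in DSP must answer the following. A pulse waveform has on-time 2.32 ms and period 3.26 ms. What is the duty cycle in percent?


Duty cycle as a percentage:
DC = (t_on / T) * 100
   = (2.32 / 3.26) * 100
   = 0.711656 * 100
   = 71.17 %

71.17 %


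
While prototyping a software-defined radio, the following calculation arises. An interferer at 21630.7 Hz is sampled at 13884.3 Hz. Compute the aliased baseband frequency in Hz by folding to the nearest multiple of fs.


Compute the nearest integer multiple of fs to the signal:
n = round(21630.7 / 13884.3) = 2
f_alias = |21630.7 - 2 * 13884.3|
        = |21630.7 - 27768.6|
        = 6137.9 Hz

6137.9


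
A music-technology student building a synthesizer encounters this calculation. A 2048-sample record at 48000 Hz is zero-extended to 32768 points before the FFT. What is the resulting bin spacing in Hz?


Frequency resolution after zero-padding:
N_padded = 2048 * 16 = 32768
df = fs / N_padded
   = 48000 / 32768
   = 1.4648 Hz

1.4648 Hz


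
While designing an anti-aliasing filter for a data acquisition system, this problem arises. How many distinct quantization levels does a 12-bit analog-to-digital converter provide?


Number of quantization levels = 2^N
= 2^12
= 4096

4096


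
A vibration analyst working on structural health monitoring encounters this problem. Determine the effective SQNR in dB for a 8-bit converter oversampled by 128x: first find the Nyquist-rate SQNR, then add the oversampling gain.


Step 1 — baseline SQNR at Nyquist:
SQNR_base = 6.02*N + 1.76
          = 6.02*8 + 1.76
          = 49.92 dB

Step 2 — oversampling processing gain:
G = 10*log10(OSR) = 10*log10(128) = 21.07 dB

Step 3 — total:
SQNR_total = 49.92 + 21.07 = 70.99 dB

Base SQNR = 49.92 dB; oversampled SQNR = 70.99 dB


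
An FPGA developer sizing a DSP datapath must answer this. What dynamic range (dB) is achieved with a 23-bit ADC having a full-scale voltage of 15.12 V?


Dynamic range from full-scale to LSB:
V_min = V_max / 2^bits = 15.12 / 2^23
DR = 20 * log10(V_max / V_min)
   = 20 * log10(2^23)
   = 20 * 23 * log10(2)
   = 138.47 dB

138.47 dB


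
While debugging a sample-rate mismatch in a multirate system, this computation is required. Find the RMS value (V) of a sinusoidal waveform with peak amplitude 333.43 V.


RMS voltage for a sinusoidal waveform:
V_rms = V_peak / sqrt(2)
      = 333.43 / 1.414214
      = 235.771 V

235.771 V


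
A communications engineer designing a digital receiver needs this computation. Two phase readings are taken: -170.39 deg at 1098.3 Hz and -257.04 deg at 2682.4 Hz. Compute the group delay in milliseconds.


Group delay from phase difference:
tau = -d(phi)/d(omega)
d(phi) = -86.65 deg = -1.512328 rad
d(omega) = 2*pi*(2682.4 - 1098.3) = 9953.1938 rad/s
tau = -(-1.512328) / 9953.1938
    = 0.1519 ms

0.1519 ms


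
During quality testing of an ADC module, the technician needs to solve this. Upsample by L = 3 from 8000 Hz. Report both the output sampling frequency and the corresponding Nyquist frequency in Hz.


Step 1 — output sample rate after interpolation by L:
fs_out = L * fs_in = 3 * 8000 = 24000 Hz

Step 2 — Nyquist frequency of the output stream:
f_Nyq = fs_out / 2 = 24000 / 2 = 12000.0 Hz

fs_out = 24000 Hz; f_Nyquist = 12000.0 Hz


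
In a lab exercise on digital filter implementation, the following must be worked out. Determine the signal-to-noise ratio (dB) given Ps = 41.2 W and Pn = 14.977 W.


SNR in decibels:
SNR = 10 * log10(Ps / Pn)
    = 10 * log10(41.2 / 14.977)
    = 10 * log10(2.7509)
    = 10 * 0.4395
    = 4.39 dB

4.39 dB


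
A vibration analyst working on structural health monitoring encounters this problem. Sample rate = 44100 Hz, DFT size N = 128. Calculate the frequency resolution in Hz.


DFT frequency resolution:
df = fs / N
   = 44100 / 128
   = 344.5312 Hz

344.5312 Hz


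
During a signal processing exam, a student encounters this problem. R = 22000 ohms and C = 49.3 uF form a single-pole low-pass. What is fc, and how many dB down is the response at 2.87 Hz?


Step 1 — cutoff frequency:
fc = 1 / (2*pi*R*C)
C = 49.3 uF = 4.93e-05 F
fc = 1 / (2*pi*22000*4.93e-05)
   = 0.146741 Hz

Step 2 — magnitude at f = 2.87 Hz:
|H(f)| = 1 / sqrt(1 + (f/fc)^2)
f/fc = 2.87 / 0.146741 = 19.558269
|H| = 1 / sqrt(1 + 382.525886) = 0.0510626
|H|_dB = 20*log10(0.0510626) = -25.84 dB

fc = 0.146741 Hz; |H(2.87 Hz)| = -25.84 dB


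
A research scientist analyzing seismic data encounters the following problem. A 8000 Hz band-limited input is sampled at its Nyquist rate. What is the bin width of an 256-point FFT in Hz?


Step 1 — Nyquist sampling rate:
fs = 2 * fmax = 2 * 8000 = 16000 Hz

Step 2 — DFT bin spacing:
df = fs / N = 16000 / 256 = 62.5 Hz

62.5 Hz


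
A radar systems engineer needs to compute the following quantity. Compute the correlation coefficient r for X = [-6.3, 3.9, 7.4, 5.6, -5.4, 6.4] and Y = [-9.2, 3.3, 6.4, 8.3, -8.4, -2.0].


Pearson correlation coefficient (population):
r = cov(X,Y) / (std(X) * std(Y))
Mean X = 1.9333, Mean Y = -0.2667
Cov(X,Y) = 33.387222
Std(X) = 5.608228, Std(Y) = 6.825361
r = 0.8722

0.8722


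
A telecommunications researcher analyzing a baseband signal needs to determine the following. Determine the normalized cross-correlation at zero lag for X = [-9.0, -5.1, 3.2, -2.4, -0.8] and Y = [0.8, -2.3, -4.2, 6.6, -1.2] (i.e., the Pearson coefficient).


Pearson correlation coefficient (population):
r = cov(X,Y) / (std(X) * std(Y))
Mean X = -2.82, Mean Y = -0.06
Cov(X,Y) = -4.9272
Std(X) = 4.096047, Std(Y) = 3.702756
r = -0.3249

-0.3249


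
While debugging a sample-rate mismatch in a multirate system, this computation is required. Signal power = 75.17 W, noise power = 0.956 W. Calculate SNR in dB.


SNR in decibels:
SNR = 10 * log10(Ps / Pn)
    = 10 * log10(75.17 / 0.956)
    = 10 * log10(78.6297)
    = 10 * 1.8956
    = 18.96 dB

18.96 dB


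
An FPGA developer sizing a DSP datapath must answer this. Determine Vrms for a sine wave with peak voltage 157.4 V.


RMS voltage for a sinusoidal waveform:
V_rms = V_peak / sqrt(2)
      = 157.4 / 1.414214
      = 111.299 V

111.299 V


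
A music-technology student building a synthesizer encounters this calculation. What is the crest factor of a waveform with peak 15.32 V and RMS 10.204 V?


Crest factor is the ratio of peak to RMS:
CF = V_peak / V_rms
   = 15.32 / 10.204
   = 1.5014

1.5014


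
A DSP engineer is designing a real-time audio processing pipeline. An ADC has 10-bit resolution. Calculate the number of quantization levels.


Number of quantization levels = 2^N
= 2^10
= 1024

1024


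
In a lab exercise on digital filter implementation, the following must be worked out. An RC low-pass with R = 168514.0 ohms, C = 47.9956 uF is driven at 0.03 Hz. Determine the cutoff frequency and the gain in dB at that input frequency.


Step 1 — cutoff frequency:
fc = 1 / (2*pi*R*C)
C = 47.9956 uF = 4.79956e-05 F
fc = 1 / (2*pi*168514.0*4.79956e-05)
   = 0.0196781 Hz

Step 2 — magnitude at f = 0.03 Hz:
|H(f)| = 1 / sqrt(1 + (f/fc)^2)
f/fc = 0.03 / 0.0196781 = 1.524537
|H| = 1 / sqrt(1 + 2.324213) = 0.5484734
|H|_dB = 20*log10(0.5484734) = -5.22 dB

fc = 0.0196781 Hz; |H(0.03 Hz)| = -5.22 dB


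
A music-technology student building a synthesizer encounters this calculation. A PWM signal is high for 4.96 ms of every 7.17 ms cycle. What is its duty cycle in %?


Duty cycle as a percentage:
DC = (t_on / T) * 100
   = (4.96 / 7.17) * 100
   = 0.691771 * 100
   = 69.18 %

69.18 %


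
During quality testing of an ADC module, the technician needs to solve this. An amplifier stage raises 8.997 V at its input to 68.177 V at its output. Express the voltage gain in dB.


Voltage gain in dB:
G = 20 * log10(Vout / Vin)
  = 20 * log10(68.177 / 8.997)
  = 20 * log10(7.577748)
  = 20 * 0.87954
  = 17.59 dB

17.59 dB


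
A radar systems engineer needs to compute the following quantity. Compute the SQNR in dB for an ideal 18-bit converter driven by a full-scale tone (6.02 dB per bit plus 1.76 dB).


Theoretical SNR for a full-scale sinusoid:
SNR = 6.02 * N + 1.76
    = 6.02 * 18 + 1.76
    = 108.36 + 1.76
    = 110.12 dB

110.12 dB


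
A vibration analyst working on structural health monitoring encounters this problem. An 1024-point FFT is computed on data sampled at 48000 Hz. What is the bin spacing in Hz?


DFT frequency resolution:
df = fs / N
   = 48000 / 1024
   = 46.875 Hz

46.875 Hz


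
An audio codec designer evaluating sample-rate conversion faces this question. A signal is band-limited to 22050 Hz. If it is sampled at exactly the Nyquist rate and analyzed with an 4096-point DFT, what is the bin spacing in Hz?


Step 1 — Nyquist sampling rate:
fs = 2 * fmax = 2 * 22050 = 44100 Hz

Step 2 — DFT bin spacing:
df = fs / N = 44100 / 4096 = 10.7666 Hz

10.7666 Hz


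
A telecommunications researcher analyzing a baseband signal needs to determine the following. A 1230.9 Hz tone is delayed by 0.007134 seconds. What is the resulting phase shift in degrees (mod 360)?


Phase shift from frequency and time delay:
phi = 360 * f * t_delay
    = 360 * 1230.9 * 0.007134
    = 3161.25 degrees
    mod 360 = 281.25 degrees

281.25 degrees


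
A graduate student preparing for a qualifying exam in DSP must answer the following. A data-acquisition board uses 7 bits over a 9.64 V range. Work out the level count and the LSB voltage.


Step 1 — number of quantization levels:
L = 2^N = 2^7 = 128

Step 2 — LSB step size:
delta = Vfs / L
      = 9.64 / 128
      = 0.0753125 V

Levels = 128; step size = 0.0753125 V


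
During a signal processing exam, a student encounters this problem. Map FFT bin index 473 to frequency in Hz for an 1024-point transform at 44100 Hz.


Frequency of DFT bin k:
f_k = k * fs / N
    = 473 * 44100 / 1024
    = 20859300 / 1024
    = 20370.41 Hz

20370.41 Hz


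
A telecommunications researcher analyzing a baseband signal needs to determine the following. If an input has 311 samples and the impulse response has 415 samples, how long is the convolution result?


Linear convolution output length:
L = N + M - 1
  = 311 + 415 - 1
  = 725 samples

725


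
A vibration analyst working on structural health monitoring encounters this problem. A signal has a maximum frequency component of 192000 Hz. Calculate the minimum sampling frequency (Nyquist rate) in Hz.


The Nyquist rate is twice the maximum frequency component.
fs_min = 2 * fmax
      = 2 * 192000
      = 384000 Hz

384000


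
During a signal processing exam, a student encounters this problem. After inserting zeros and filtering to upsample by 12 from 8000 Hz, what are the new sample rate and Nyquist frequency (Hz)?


Step 1 — output sample rate after interpolation by L:
fs_out = L * fs_in = 12 * 8000 = 96000 Hz

Step 2 — Nyquist frequency of the output stream:
f_Nyq = fs_out / 2 = 96000 / 2 = 48000.0 Hz

fs_out = 96000 Hz; f_Nyquist = 48000.0 Hz


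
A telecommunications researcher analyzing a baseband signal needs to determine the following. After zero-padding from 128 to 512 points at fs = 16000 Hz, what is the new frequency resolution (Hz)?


Frequency resolution after zero-padding:
N_padded = 128 * 4 = 512
df = fs / N_padded
   = 16000 / 512
   = 31.25 Hz

31.25 Hz


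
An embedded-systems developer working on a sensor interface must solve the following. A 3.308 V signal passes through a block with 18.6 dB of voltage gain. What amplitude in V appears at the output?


Output voltage from dB gain:
V_out = V_in * 10^(gain_dB / 20)
      = 3.308 * 10^(18.6 / 20)
      = 3.308 * 8.51138
      = 28.1556 V

28.1556 V


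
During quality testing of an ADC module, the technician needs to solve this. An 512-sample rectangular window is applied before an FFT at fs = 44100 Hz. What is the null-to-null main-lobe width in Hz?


Main lobe width for a rectangular window:
Width = 2 * fs / N
      = 2 * 44100 / 512
      = 88200 / 512
      = 172.266 Hz

172.266 Hz


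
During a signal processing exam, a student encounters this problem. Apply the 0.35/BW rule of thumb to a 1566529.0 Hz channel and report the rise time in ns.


Rise time from bandwidth relationship:
tr = 0.35 / BW
   = 0.35 / 1566529.0
   = 2.234238881e-07 s
   = 223.4239 ns

223.4239 ns


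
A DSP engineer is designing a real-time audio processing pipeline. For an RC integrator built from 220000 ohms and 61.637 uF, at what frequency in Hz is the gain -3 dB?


Cutoff frequency of a first-order RC filter:
fc = 1 / (2 * pi * R * C)
C = 61.637 uF = 6.1637e-05 F
fc = 1 / (2 * pi * 220000 * 6.1637e-05)
   = 1 / 85.200872411298
   = 0.011737 Hz

0.011737 Hz


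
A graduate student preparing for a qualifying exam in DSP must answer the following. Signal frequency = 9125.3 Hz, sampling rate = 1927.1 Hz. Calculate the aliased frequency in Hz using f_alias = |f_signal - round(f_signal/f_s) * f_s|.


Compute the nearest integer multiple of fs to the signal:
n = round(9125.3 / 1927.1) = 5
f_alias = |9125.3 - 5 * 1927.1|
        = |9125.3 - 9635.5|
        = 510.2 Hz

510.2


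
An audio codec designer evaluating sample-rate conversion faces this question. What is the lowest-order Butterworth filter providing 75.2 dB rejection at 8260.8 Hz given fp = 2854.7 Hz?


Butterworth filter order formula:
n = log10(10^(A/10) - 1) / (2 * log10(f_stop/f_pass))
10^(75.2/10) - 1 = 33113111.1483
f_stop/f_pass = 8260.8 / 2854.7 = 2.8938
n = 8.148 -> ceil = 9

9


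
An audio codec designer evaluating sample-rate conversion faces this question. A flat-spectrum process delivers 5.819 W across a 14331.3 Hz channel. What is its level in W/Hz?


Power spectral density:
PSD = P / BW
    = 5.819 / 14331.3
    = 0.00040603 W/Hz

0.00040603 W/Hz


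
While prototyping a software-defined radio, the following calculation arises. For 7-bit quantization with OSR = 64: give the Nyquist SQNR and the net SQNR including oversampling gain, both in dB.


Step 1 — baseline SQNR at Nyquist:
SQNR_base = 6.02*N + 1.76
          = 6.02*7 + 1.76
          = 43.9 dB

Step 2 — oversampling processing gain:
G = 10*log10(OSR) = 10*log10(64) = 18.06 dB

Step 3 — total:
SQNR_total = 43.9 + 18.06 = 61.96 dB

Base SQNR = 43.9 dB; oversampled SQNR = 61.96 dB


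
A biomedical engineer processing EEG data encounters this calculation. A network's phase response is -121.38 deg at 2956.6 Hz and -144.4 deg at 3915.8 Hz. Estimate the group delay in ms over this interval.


Group delay from phase difference:
tau = -d(phi)/d(omega)
d(phi) = -23.02 deg = -0.401775 rad
d(omega) = 2*pi*(3915.8 - 2956.6) = 6026.8313 rad/s
tau = -(-0.401775) / 6026.8313
    = 0.0667 ms

0.0667 ms


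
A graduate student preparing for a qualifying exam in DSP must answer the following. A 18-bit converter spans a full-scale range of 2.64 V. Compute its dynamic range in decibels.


Dynamic range from full-scale to LSB:
V_min = V_max / 2^bits = 2.64 / 2^18
DR = 20 * log10(V_max / V_min)
   = 20 * log10(2^18)
   = 20 * 18 * log10(2)
   = 108.37 dB

108.37 dB


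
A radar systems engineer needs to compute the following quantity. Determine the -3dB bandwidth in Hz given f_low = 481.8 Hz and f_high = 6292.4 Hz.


Bandwidth is the difference of -3dB frequencies:
BW = f_high - f_low
   = 6292.4 - 481.8
   = 5810.6 Hz

5810.6 Hz


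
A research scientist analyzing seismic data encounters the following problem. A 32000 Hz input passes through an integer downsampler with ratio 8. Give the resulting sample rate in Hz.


Decimation reduces the sample rate:
fs_out = fs_in / M
       = 32000 / 8
       = 4000.0 Hz

4000.0 Hz


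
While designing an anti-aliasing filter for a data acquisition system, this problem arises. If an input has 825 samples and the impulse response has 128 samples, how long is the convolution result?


Linear convolution output length:
L = N + M - 1
  = 825 + 128 - 1
  = 952 samples

952


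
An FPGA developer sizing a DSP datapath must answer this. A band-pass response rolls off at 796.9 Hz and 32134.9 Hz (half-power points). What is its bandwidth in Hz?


Bandwidth is the difference of -3dB frequencies:
BW = f_high - f_low
   = 32134.9 - 796.9
   = 31338.0 Hz

31338.0 Hz


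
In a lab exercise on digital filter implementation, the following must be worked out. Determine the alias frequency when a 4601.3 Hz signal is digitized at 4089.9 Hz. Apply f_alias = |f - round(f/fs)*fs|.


Compute the nearest integer multiple of fs to the signal:
n = round(4601.3 / 4089.9) = 1
f_alias = |4601.3 - 1 * 4089.9|
        = |4601.3 - 4089.9|
        = 511.4 Hz

511.4


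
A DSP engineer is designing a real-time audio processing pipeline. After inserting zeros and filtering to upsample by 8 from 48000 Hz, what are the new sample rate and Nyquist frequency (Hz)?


Step 1 — output sample rate after interpolation by L:
fs_out = L * fs_in = 8 * 48000 = 384000 Hz

Step 2 — Nyquist frequency of the output stream:
f_Nyq = fs_out / 2 = 384000 / 2 = 192000.0 Hz

fs_out = 384000 Hz; f_Nyquist = 192000.0 Hz


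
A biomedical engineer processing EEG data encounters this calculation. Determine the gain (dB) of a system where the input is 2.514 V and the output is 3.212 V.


Voltage gain in dB:
G = 20 * log10(Vout / Vin)
  = 20 * log10(3.212 / 2.514)
  = 20 * log10(1.277645)
  = 20 * 0.10641
  = 2.13 dB

2.13 dB


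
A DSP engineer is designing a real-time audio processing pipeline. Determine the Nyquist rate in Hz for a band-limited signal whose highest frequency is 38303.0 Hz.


The Nyquist rate is twice the maximum frequency component.
fs_min = 2 * fmax
      = 2 * 38303.0
      = 76606.0 Hz

76606.0


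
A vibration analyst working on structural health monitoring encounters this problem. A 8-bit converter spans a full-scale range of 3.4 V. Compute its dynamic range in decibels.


Dynamic range from full-scale to LSB:
V_min = V_max / 2^bits = 3.4 / 2^8
DR = 20 * log10(V_max / V_min)
   = 20 * log10(2^8)
   = 20 * 8 * log10(2)
   = 48.16 dB

48.16 dB


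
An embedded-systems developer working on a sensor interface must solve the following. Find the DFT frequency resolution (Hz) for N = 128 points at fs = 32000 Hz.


DFT frequency resolution:
df = fs / N
   = 32000 / 128
   = 250.0 Hz

250.0 Hz


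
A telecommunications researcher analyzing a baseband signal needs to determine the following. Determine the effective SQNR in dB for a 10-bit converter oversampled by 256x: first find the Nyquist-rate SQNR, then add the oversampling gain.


Step 1 — baseline SQNR at Nyquist:
SQNR_base = 6.02*N + 1.76
          = 6.02*10 + 1.76
          = 61.96 dB

Step 2 — oversampling processing gain:
G = 10*log10(OSR) = 10*log10(256) = 24.08 dB

Step 3 — total:
SQNR_total = 61.96 + 24.08 = 86.04 dB

Base SQNR = 61.96 dB; oversampled SQNR = 86.04 dB


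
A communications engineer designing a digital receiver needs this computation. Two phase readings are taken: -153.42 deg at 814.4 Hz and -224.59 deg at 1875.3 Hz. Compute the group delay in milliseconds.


Group delay from phase difference:
tau = -d(phi)/d(omega)
d(phi) = -71.17 deg = -1.242151 rad
d(omega) = 2*pi*(1875.3 - 814.4) = 6665.8313 rad/s
tau = -(-1.242151) / 6665.8313
    = 0.1863 ms

0.1863 ms


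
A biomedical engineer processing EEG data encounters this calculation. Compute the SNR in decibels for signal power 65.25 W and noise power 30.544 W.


SNR in decibels:
SNR = 10 * log10(Ps / Pn)
    = 10 * log10(65.25 / 30.544)
    = 10 * log10(2.1363)
    = 10 * 0.3297
    = 3.3 dB

3.3 dB


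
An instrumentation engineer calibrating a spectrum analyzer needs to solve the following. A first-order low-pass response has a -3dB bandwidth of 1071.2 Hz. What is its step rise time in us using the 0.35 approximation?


Rise time from bandwidth relationship:
tr = 0.35 / BW
   = 0.35 / 1071.2
   = 0.0003267363704 s
   = 326.7364 us

326.7364 us


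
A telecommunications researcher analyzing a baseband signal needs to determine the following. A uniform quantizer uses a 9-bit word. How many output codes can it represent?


Number of quantization levels = 2^N
= 2^9
= 512

512


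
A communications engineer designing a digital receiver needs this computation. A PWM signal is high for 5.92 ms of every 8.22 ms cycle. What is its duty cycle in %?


Duty cycle as a percentage:
DC = (t_on / T) * 100
   = (5.92 / 8.22) * 100
   = 0.720195 * 100
   = 72.02 %

72.02 %


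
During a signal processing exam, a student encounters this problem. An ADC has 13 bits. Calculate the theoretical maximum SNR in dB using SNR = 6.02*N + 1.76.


Theoretical SNR for a full-scale sinusoid:
SNR = 6.02 * N + 1.76
    = 6.02 * 13 + 1.76
    = 78.26 + 1.76
    = 80.02 dB

80.02 dB


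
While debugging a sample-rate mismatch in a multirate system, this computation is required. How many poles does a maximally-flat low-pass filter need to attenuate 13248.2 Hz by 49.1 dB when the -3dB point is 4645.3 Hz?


Butterworth filter order formula:
n = log10(10^(A/10) - 1) / (2 * log10(f_stop/f_pass))
10^(49.1/10) - 1 = 81282.0516
f_stop/f_pass = 13248.2 / 4645.3 = 2.852
n = 5.3939 -> ceil = 6

6


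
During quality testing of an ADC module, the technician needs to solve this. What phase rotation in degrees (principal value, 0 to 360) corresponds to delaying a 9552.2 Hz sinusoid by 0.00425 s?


Phase shift from frequency and time delay:
phi = 360 * f * t_delay
    = 360 * 9552.2 * 0.00425
    = 14614.87 degrees
    mod 360 = 214.87 degrees

214.87 degrees


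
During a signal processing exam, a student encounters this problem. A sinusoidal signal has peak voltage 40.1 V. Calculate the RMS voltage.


RMS voltage for a sinusoidal waveform:
V_rms = V_peak / sqrt(2)
      = 40.1 / 1.414214
      = 28.355 V

28.355 V


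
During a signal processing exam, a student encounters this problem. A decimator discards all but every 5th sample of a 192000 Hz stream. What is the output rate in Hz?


Decimation reduces the sample rate:
fs_out = fs_in / M
       = 192000 / 5
       = 38400.0 Hz

38400.0 Hz


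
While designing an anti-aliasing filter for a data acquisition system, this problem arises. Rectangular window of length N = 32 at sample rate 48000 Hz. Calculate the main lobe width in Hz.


Main lobe width for a rectangular window:
Width = 2 * fs / N
      = 2 * 48000 / 32
      = 96000 / 32
      = 3000.0 Hz

3000.0 Hz


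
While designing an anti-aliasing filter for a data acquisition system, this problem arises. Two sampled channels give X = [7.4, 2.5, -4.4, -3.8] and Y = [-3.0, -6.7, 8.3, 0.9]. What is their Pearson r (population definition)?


Pearson correlation coefficient (population):
r = cov(X,Y) / (std(X) * std(Y))
Mean X = 0.425, Mean Y = -0.125
Cov(X,Y) = -19.669375
Std(X) = 4.849936, Std(Y) = 5.557146
r = -0.7298

-0.7298


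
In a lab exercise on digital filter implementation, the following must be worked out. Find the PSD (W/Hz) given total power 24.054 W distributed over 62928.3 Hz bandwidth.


Power spectral density:
PSD = P / BW
    = 24.054 / 62928.3
    = 0.00038224 W/Hz

0.00038224 W/Hz


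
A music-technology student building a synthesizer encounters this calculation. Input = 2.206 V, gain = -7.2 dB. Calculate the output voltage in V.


Output voltage from dB gain:
V_out = V_in * 10^(gain_dB / 20)
      = 2.206 * 10^(-7.2 / 20)
      = 2.206 * 0.436516
      = 0.963 V

0.963 V


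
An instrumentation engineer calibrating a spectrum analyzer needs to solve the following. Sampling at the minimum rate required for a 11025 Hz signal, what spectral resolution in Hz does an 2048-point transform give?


Step 1 — Nyquist sampling rate:
fs = 2 * fmax = 2 * 11025 = 22050 Hz

Step 2 — DFT bin spacing:
df = fs / N = 22050 / 2048 = 10.7666 Hz

10.7666 Hz


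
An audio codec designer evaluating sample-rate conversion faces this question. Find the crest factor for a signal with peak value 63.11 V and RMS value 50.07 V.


Crest factor is the ratio of peak to RMS:
CF = V_peak / V_rms
   = 63.11 / 50.07
   = 1.2604

1.2604


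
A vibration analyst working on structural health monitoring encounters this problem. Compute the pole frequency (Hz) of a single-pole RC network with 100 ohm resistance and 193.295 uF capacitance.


Cutoff frequency of a first-order RC filter:
fc = 1 / (2 * pi * R * C)
C = 193.295 uF = 0.000193295 F
fc = 1 / (2 * pi * 100 * 0.000193295)
   = 1 / 0.12145083039513
   = 8.233785 Hz

8.233785 Hz


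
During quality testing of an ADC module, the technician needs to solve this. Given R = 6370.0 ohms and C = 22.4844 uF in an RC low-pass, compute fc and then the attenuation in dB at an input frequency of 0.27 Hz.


Step 1 — cutoff frequency:
fc = 1 / (2*pi*R*C)
C = 22.4844 uF = 2.24844e-05 F
fc = 1 / (2*pi*6370.0*2.24844e-05)
   = 1.11122 Hz

Step 2 — magnitude at f = 0.27 Hz:
|H(f)| = 1 / sqrt(1 + (f/fc)^2)
f/fc = 0.27 / 1.11122 = 0.242976
|H| = 1 / sqrt(1 + 0.059037) = 0.9717274
|H|_dB = 20*log10(0.9717274) = -0.25 dB

fc = 1.11122 Hz; |H(0.27 Hz)| = -0.25 dB


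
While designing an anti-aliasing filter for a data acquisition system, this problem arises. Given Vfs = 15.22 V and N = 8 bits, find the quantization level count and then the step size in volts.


Step 1 — number of quantization levels:
L = 2^N = 2^8 = 256

Step 2 — LSB step size:
delta = Vfs / L
      = 15.22 / 256
      = 0.05945313 V

Levels = 256; step size = 0.05945313 V


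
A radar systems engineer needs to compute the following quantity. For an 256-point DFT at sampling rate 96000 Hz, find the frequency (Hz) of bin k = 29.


Frequency of DFT bin k:
f_k = k * fs / N
    = 29 * 96000 / 256
    = 2784000 / 256
    = 10875.0 Hz

10875.0 Hz


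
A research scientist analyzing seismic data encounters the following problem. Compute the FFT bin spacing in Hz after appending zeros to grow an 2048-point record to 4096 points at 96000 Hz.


Frequency resolution after zero-padding:
N_padded = 2048 * 2 = 4096
df = fs / N_padded
   = 96000 / 4096
   = 23.4375 Hz

23.4375 Hz


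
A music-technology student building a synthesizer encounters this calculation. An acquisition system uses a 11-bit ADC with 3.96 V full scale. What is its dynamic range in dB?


Dynamic range from full-scale to LSB:
V_min = V_max / 2^bits = 3.96 / 2^11
DR = 20 * log10(V_max / V_min)
   = 20 * log10(2^11)
   = 20 * 11 * log10(2)
   = 66.23 dB

66.23 dB


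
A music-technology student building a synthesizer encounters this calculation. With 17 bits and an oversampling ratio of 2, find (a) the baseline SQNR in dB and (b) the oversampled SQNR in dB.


Step 1 — baseline SQNR at Nyquist:
SQNR_base = 6.02*N + 1.76
          = 6.02*17 + 1.76
          = 104.1 dB

Step 2 — oversampling processing gain:
G = 10*log10(OSR) = 10*log10(2) = 3.01 dB

Step 3 — total:
SQNR_total = 104.1 + 3.01 = 107.11 dB

Base SQNR = 104.1 dB; oversampled SQNR = 107.11 dB


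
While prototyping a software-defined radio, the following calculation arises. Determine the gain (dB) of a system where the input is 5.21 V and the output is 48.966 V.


Voltage gain in dB:
G = 20 * log10(Vout / Vin)
  = 20 * log10(48.966 / 5.21)
  = 20 * log10(9.398464)
  = 20 * 0.973057
  = 19.46 dB

19.46 dB


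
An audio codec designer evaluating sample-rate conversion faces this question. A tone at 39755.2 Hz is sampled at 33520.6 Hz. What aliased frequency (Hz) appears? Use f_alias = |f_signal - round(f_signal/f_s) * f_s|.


Compute the nearest integer multiple of fs to the signal:
n = round(39755.2 / 33520.6) = 1
f_alias = |39755.2 - 1 * 33520.6|
        = |39755.2 - 33520.6|
        = 6234.6 Hz

6234.6


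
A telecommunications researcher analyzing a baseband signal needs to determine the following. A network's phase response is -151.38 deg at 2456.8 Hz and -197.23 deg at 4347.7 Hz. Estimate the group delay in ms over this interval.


Group delay from phase difference:
tau = -d(phi)/d(omega)
d(phi) = -45.85 deg = -0.800233 rad
d(omega) = 2*pi*(4347.7 - 2456.8) = 11880.8751 rad/s
tau = -(-0.800233) / 11880.8751
    = 0.0674 ms

0.0674 ms


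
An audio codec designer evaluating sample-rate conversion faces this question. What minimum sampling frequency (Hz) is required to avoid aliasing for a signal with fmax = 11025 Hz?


The Nyquist rate is twice the maximum frequency component.
fs_min = 2 * fmax
      = 2 * 11025
      = 22050 Hz

22050


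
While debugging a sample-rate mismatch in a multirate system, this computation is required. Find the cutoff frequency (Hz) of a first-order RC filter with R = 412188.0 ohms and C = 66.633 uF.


Cutoff frequency of a first-order RC filter:
fc = 1 / (2 * pi * R * C)
C = 66.633 uF = 6.6633e-05 F
fc = 1 / (2 * pi * 412188.0 * 6.6633e-05)
   = 1 / 172.56971395567
   = 0.005795 Hz

0.005795 Hz


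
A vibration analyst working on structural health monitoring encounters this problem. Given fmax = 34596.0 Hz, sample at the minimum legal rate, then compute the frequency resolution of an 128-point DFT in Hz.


Step 1 — Nyquist sampling rate:
fs = 2 * fmax = 2 * 34596.0 = 69192.0 Hz

Step 2 — DFT bin spacing:
df = fs / N = 69192.0 / 128 = 540.5625 Hz

540.5625 Hz


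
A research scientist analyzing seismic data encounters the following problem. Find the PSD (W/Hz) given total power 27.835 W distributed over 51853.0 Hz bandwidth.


Power spectral density:
PSD = P / BW
    = 27.835 / 51853.0
    = 0.00053681 W/Hz

0.00053681 W/Hz


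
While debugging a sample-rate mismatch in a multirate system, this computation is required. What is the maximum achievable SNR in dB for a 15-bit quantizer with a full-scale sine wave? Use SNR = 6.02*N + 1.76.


Theoretical SNR for a full-scale sinusoid:
SNR = 6.02 * N + 1.76
    = 6.02 * 15 + 1.76
    = 90.3 + 1.76
    = 92.06 dB

92.06 dB


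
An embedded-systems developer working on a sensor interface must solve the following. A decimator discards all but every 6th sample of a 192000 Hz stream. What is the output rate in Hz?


Decimation reduces the sample rate:
fs_out = fs_in / M
       = 192000 / 6
       = 32000.0 Hz

32000.0 Hz


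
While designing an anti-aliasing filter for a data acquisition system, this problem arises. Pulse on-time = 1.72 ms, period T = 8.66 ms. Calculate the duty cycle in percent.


Duty cycle as a percentage:
DC = (t_on / T) * 100
   = (1.72 / 8.66) * 100
   = 0.198614 * 100
   = 19.86 %

19.86 %


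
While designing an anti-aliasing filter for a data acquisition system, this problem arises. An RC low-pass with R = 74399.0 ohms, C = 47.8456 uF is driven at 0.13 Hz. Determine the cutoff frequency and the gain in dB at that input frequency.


Step 1 — cutoff frequency:
fc = 1 / (2*pi*R*C)
C = 47.8456 uF = 4.78456e-05 F
fc = 1 / (2*pi*74399.0*4.78456e-05)
   = 0.0447107 Hz

Step 2 — magnitude at f = 0.13 Hz:
|H(f)| = 1 / sqrt(1 + (f/fc)^2)
f/fc = 0.13 / 0.0447107 = 2.907581
|H| = 1 / sqrt(1 + 8.454027) = 0.3252307
|H|_dB = 20*log10(0.3252307) = -9.76 dB

fc = 0.0447107 Hz; |H(0.13 Hz)| = -9.76 dB


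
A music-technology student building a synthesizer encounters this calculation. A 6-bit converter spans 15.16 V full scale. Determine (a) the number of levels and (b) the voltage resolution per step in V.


Step 1 — number of quantization levels:
L = 2^N = 2^6 = 64

Step 2 — LSB step size:
delta = Vfs / L
      = 15.16 / 64
      = 0.236875 V

Levels = 64; step size = 0.236875 V


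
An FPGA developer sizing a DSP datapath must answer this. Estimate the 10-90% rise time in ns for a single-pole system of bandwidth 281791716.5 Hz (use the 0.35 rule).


Rise time from bandwidth relationship:
tr = 0.35 / BW
   = 0.35 / 281791716.5
   = 1.242052124e-09 s
   = 1.2421 ns

1.2421 ns


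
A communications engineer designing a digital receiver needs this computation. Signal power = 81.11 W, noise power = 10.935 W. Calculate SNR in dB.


SNR in decibels:
SNR = 10 * log10(Ps / Pn)
    = 10 * log10(81.11 / 10.935)
    = 10 * log10(7.4175)
    = 10 * 0.8703
    = 8.7 dB

8.7 dB


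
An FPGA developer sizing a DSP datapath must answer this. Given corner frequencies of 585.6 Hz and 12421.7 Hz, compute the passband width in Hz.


Bandwidth is the difference of -3dB frequencies:
BW = f_high - f_low
   = 12421.7 - 585.6
   = 11836.1 Hz

11836.1 Hz


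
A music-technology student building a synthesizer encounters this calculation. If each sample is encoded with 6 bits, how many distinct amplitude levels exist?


Number of quantization levels = 2^N
= 2^6
= 64

64


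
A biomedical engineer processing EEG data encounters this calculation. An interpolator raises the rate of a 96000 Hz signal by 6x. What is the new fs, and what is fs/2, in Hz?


Step 1 — output sample rate after interpolation by L:
fs_out = L * fs_in = 6 * 96000 = 576000 Hz

Step 2 — Nyquist frequency of the output stream:
f_Nyq = fs_out / 2 = 576000 / 2 = 288000.0 Hz

fs_out = 576000 Hz; f_Nyquist = 288000.0 Hz


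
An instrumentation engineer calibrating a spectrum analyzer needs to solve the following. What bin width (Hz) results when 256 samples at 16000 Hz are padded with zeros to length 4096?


Frequency resolution after zero-padding:
N_padded = 256 * 16 = 4096
df = fs / N_padded
   = 16000 / 4096
   = 3.9062 Hz

3.9062 Hz


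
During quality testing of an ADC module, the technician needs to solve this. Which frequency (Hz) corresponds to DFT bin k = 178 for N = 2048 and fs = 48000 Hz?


Frequency of DFT bin k:
f_k = k * fs / N
    = 178 * 48000 / 2048
    = 8544000 / 2048
    = 4171.875 Hz

4171.875 Hz


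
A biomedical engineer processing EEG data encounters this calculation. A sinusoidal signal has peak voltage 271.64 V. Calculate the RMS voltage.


RMS voltage for a sinusoidal waveform:
V_rms = V_peak / sqrt(2)
      = 271.64 / 1.414214
      = 192.078 V

192.078 V


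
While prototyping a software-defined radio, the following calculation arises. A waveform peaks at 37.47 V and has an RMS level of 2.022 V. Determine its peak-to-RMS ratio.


Crest factor is the ratio of peak to RMS:
CF = V_peak / V_rms
   = 37.47 / 2.022
   = 18.5312

18.5312


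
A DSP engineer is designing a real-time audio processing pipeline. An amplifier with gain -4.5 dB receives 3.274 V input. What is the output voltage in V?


Output voltage from dB gain:
V_out = V_in * 10^(gain_dB / 20)
      = 3.274 * 10^(-4.5 / 20)
      = 3.274 * 0.595662
      = 1.9502 V

1.9502 V


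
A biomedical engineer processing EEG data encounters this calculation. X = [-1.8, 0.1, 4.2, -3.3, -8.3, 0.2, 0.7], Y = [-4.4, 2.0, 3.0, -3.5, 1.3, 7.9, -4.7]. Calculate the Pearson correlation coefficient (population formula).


Pearson correlation coefficient (population):
r = cov(X,Y) / (std(X) * std(Y))
Mean X = -1.1714, Mean Y = 0.2286
Cov(X,Y) = 3.092041
Std(X) = 3.617305, Std(Y) = 4.31665
r = 0.198

0.198


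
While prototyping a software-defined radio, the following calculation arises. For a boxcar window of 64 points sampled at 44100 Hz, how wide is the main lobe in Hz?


Main lobe width for a rectangular window:
Width = 2 * fs / N
      = 2 * 44100 / 64
      = 88200 / 64
      = 1378.125 Hz

1378.125 Hz


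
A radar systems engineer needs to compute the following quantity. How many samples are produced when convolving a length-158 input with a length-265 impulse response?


Linear convolution output length:
L = N + M - 1
  = 158 + 265 - 1
  = 422 samples

422


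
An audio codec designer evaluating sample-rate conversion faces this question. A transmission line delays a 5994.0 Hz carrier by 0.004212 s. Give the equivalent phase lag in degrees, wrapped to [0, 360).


Phase shift from frequency and time delay:
phi = 360 * f * t_delay
    = 360 * 5994.0 * 0.004212
    = 9088.82 degrees
    mod 360 = 88.82 degrees

88.82 degrees


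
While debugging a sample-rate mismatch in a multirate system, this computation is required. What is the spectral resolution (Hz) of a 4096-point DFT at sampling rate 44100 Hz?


DFT frequency resolution:
df = fs / N
   = 44100 / 4096
   = 10.7666 Hz

10.7666 Hz


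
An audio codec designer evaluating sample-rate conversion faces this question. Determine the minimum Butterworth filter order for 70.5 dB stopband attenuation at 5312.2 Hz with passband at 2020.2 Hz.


Butterworth filter order formula:
n = log10(10^(A/10) - 1) / (2 * log10(f_stop/f_pass))
10^(70.5/10) - 1 = 11220183.543
f_stop/f_pass = 5312.2 / 2020.2 = 2.6295
n = 8.3953 -> ceil = 9

9


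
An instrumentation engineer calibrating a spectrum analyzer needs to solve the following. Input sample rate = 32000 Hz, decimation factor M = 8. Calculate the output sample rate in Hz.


Decimation reduces the sample rate:
fs_out = fs_in / M
       = 32000 / 8
       = 4000.0 Hz

4000.0 Hz


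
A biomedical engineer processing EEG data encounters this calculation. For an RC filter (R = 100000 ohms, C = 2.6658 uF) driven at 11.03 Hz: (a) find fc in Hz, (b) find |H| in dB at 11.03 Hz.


Step 1 — cutoff frequency:
fc = 1 / (2*pi*R*C)
C = 2.6658 uF = 2.6658e-06 F
fc = 1 / (2*pi*100000*2.6658e-06)
   = 0.597025 Hz

Step 2 — magnitude at f = 11.03 Hz:
|H(f)| = 1 / sqrt(1 + (f/fc)^2)
f/fc = 11.03 / 0.597025 = 18.474938
|H| = 1 / sqrt(1 + 341.323334) = 0.0540483
|H|_dB = 20*log10(0.0540483) = -25.34 dB

fc = 0.597025 Hz; |H(11.03 Hz)| = -25.34 dB


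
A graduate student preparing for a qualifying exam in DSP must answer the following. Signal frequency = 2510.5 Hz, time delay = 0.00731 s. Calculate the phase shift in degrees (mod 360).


Phase shift from frequency and time delay:
phi = 360 * f * t_delay
    = 360 * 2510.5 * 0.00731
    = 6606.63 degrees
    mod 360 = 126.63 degrees

126.63 degrees
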